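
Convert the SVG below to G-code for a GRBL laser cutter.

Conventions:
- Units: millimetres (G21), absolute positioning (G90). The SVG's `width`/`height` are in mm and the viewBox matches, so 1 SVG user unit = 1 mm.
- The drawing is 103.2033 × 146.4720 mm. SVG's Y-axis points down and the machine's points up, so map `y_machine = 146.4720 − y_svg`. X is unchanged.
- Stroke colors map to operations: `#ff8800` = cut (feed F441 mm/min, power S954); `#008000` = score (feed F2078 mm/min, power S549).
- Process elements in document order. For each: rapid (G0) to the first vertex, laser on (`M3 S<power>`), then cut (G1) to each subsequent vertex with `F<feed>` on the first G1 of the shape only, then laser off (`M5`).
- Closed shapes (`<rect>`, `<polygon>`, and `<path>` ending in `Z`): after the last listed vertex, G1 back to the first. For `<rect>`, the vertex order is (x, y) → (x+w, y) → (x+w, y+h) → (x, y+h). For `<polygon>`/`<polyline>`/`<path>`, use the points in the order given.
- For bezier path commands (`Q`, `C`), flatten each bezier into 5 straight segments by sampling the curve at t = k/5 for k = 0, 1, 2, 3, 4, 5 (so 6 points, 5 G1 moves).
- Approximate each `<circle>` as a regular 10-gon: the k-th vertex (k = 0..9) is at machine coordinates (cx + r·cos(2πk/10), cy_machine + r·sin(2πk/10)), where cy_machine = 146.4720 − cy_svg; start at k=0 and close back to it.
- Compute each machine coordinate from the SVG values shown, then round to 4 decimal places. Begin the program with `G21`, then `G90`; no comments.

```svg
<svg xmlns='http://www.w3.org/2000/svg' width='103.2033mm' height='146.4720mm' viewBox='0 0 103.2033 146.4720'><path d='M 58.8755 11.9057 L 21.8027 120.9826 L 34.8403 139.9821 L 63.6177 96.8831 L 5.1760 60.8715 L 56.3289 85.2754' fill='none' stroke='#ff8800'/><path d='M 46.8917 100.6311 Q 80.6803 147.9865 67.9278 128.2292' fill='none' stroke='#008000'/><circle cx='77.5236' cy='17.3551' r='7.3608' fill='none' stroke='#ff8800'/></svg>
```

1 u = 1 mm; y_m = 146.4720 − y.

[1] `<path>` open polyline, #ff8800→cut S954 F441: (58.8755,134.5663) → (21.8027,25.4894) → (34.8403,6.4899) → (63.6177,49.5889) → (5.1760,85.6005) → (56.3289,61.1966)

[2] `<path>` quadratic bezier, #008000→score S549 F2078: (46.8917,45.8409) → (58.5455,29.5832) → (66.4760,18.6946) → (70.6832,13.1750) → (71.1672,13.0244) → (67.9278,18.2428)

[3] `<circle>` circle, #ff8800→cut S954 F441: (84.8844,129.1169) → (83.4786,133.4435) → (79.7982,136.1174) → (75.2490,136.1174) → (71.5686,133.4435) → (70.1628,129.1169) → (71.5686,124.7903) → (75.2490,122.1164) → (79.7982,122.1164) → (83.4786,124.7903) → (84.8844,129.1169) (closed)

G21
G90
G0 X58.8755 Y134.5663
M3 S954
G1 X21.8027 Y25.4894 F441
G1 X34.8403 Y6.4899
G1 X63.6177 Y49.5889
G1 X5.1760 Y85.6005
G1 X56.3289 Y61.1966
M5
G0 X46.8917 Y45.8409
M3 S549
G1 X58.5455 Y29.5832 F2078
G1 X66.4760 Y18.6946
G1 X70.6832 Y13.1750
G1 X71.1672 Y13.0244
G1 X67.9278 Y18.2428
M5
G0 X84.8844 Y129.1169
M3 S954
G1 X83.4786 Y133.4435 F441
G1 X79.7982 Y136.1174
G1 X75.2490 Y136.1174
G1 X71.5686 Y133.4435
G1 X70.1628 Y129.1169
G1 X71.5686 Y124.7903
G1 X75.2490 Y122.1164
G1 X79.7982 Y122.1164
G1 X83.4786 Y124.7903
G1 X84.8844 Y129.1169
M5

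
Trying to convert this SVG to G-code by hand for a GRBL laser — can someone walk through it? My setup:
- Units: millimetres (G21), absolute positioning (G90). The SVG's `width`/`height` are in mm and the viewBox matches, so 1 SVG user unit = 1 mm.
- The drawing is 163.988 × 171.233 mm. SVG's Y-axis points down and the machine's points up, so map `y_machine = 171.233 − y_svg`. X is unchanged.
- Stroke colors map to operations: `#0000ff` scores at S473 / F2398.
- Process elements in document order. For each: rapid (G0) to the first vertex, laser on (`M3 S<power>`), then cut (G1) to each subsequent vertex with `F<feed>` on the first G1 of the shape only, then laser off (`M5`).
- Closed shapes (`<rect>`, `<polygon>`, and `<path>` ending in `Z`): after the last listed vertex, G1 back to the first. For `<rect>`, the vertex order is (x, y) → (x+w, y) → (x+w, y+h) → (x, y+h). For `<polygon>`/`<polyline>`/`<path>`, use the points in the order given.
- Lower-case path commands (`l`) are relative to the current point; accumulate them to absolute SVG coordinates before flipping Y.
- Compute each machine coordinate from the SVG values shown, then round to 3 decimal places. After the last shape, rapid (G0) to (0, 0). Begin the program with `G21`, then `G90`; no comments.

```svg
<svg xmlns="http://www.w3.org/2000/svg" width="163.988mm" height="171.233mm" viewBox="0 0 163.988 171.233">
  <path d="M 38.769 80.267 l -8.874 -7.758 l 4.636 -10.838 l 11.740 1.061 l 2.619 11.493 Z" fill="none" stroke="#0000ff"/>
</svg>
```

G21
G90
G0 X38.769 Y90.966
M3 S473
G1 X29.895 Y98.724 F2398
G1 X34.531 Y109.562
G1 X46.271 Y108.501
G1 X48.890 Y97.008
G1 X38.769 Y90.966
M5
G0 X0.000 Y0.000

Since the viewBox matches the mm dimensions, user units are millimetres directly. The only transform is the Y-flip y_m = 171.233 − y_svg.

Shape 1 is a regular polygon drawn with `<path>`. Its stroke #0000ff means score at S473, F2398. After flipping Y the toolpath is (38.769,90.966) → (29.895,98.724) → (34.531,109.562) → (46.271,108.501) → (48.890,97.008) → (38.769,90.966), returning to the start.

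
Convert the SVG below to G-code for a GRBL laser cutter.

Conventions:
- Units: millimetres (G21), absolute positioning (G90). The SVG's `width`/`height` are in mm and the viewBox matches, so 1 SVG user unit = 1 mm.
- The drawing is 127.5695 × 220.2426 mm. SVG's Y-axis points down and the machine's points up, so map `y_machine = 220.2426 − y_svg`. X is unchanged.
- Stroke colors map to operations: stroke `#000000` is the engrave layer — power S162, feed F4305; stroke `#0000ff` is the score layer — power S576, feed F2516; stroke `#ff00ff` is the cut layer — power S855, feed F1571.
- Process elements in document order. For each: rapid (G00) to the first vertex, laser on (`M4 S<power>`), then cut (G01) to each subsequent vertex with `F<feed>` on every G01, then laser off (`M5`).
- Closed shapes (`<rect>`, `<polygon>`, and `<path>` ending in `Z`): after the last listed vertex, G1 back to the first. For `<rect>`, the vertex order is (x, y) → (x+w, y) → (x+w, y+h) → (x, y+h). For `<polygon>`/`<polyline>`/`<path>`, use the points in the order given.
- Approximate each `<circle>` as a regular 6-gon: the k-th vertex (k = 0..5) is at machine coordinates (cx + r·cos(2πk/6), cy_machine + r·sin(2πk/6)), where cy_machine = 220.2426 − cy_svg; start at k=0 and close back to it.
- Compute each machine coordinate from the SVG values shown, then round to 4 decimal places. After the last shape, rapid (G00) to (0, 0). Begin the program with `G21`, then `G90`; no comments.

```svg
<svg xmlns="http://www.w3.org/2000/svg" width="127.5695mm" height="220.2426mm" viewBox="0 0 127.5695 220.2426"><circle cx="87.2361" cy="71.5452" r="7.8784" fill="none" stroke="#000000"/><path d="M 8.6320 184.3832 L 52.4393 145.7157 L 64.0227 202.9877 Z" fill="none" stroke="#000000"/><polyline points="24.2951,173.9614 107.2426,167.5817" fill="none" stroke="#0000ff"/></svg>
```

viewBox `0 0 127.5695 220.2426` with mm width/height → 1 unit = 1 mm. Flip: y_m = 220.2426 − y_svg.

**Shape 1** — `<circle>` circle, stroke `#000000` → engrave (S162, F4305). Machine vertices: (95.1145,148.6974) → (91.1753,155.5203) → (83.2969,155.5203) → (79.3577,148.6974) → (83.2969,141.8745) → (91.1753,141.8745) → (95.1145,148.6974). Closed: final G1 returns to the first vertex.

**Shape 2** — `<path>` regular polygon, stroke `#000000` → engrave (S162, F4305). Machine vertices: (8.6320,35.8594) → (52.4393,74.5269) → (64.0227,17.2549) → (8.6320,35.8594). Closed: final G1 returns to the first vertex.

**Shape 3** — `<polyline>` line segment, stroke `#0000ff` → score (S576, F2516). Machine vertices: (24.2951,46.2812) → (107.2426,52.6609). Open path.

G21
G90
G00 X95.1145 Y148.6974
M4 S162
G01 X91.1753 Y155.5203 F4305
G01 X83.2969 Y155.5203 F4305
G01 X79.3577 Y148.6974 F4305
G01 X83.2969 Y141.8745 F4305
G01 X91.1753 Y141.8745 F4305
G01 X95.1145 Y148.6974 F4305
M5
G00 X8.6320 Y35.8594
M4 S162
G01 X52.4393 Y74.5269 F4305
G01 X64.0227 Y17.2549 F4305
G01 X8.6320 Y35.8594 F4305
M5
G00 X24.2951 Y46.2812
M4 S576
G01 X107.2426 Y52.6609 F2516
M5
G00 X0.0000 Y0.0000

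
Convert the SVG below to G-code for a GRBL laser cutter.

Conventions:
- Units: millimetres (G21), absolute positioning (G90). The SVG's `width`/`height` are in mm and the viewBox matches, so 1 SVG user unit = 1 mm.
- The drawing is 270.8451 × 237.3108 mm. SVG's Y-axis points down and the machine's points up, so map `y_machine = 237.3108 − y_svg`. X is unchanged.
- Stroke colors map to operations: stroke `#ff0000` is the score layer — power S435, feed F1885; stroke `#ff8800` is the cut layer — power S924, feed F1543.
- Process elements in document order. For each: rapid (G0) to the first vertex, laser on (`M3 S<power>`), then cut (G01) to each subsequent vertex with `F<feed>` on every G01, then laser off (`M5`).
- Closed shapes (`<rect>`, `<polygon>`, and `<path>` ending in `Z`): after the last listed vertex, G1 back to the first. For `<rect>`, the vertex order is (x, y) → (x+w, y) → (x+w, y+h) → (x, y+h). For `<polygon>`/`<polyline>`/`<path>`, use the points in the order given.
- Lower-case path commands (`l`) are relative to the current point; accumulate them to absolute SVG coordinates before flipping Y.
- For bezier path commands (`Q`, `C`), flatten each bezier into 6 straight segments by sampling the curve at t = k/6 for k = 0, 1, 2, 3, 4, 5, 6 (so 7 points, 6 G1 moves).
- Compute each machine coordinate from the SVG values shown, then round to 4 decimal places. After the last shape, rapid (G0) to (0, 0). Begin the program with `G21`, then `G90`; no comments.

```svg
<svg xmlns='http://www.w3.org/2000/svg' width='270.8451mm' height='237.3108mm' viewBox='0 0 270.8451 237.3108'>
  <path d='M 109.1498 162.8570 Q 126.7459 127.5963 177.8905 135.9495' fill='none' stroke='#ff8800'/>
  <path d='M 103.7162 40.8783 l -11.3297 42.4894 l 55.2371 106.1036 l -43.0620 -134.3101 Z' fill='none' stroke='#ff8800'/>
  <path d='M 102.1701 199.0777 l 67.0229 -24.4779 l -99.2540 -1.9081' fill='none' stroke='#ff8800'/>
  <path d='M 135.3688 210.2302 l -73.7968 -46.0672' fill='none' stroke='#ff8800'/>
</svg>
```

viewBox `0 0 270.8451 237.3108` with mm width/height → 1 unit = 1 mm. Flip: y_m = 237.3108 − y_svg.

**Shape 1** — `<path>` quadratic bezier, stroke `#ff8800` → cut (S924, F1543). Control points (SVG): P0=(109.1498,162.8570), P1=(126.7459,127.5963), P2=(177.8905,135.9495); sampled at t=k/6. Machine vertices: (109.1498,74.4538) → (115.9471,84.9959) → (124.6081,93.1149) → (135.1330,98.8110) → (147.5217,102.0841) → (161.7742,102.9342) → (177.8905,101.3613). Open path.

**Shape 2** — `<path>` closed polygon, stroke `#ff8800` → cut (S924, F1543). Machine vertices: (103.7162,196.4325) → (92.3865,153.9431) → (147.6236,47.8395) → (104.5616,182.1496) → (103.7162,196.4325). Closed: final G1 returns to the first vertex.

**Shape 3** — `<path>` open polyline, stroke `#ff8800` → cut (S924, F1543). Machine vertices: (102.1701,38.2331) → (169.1930,62.7110) → (69.9390,64.6191). Open path.

**Shape 4** — `<path>` line segment, stroke `#ff8800` → cut (S924, F1543). Machine vertices: (135.3688,27.0806) → (61.5720,73.1478). Open path.

G21
G90
G0 X109.1498 Y74.4538
M3 S924
G01 X115.9471 Y84.9959 F1543
G01 X124.6081 Y93.1149 F1543
G01 X135.1330 Y98.8110 F1543
G01 X147.5217 Y102.0841 F1543
G01 X161.7742 Y102.9342 F1543
G01 X177.8905 Y101.3613 F1543
M5
G0 X103.7162 Y196.4325
M3 S924
G01 X92.3865 Y153.9431 F1543
G01 X147.6236 Y47.8395 F1543
G01 X104.5616 Y182.1496 F1543
G01 X103.7162 Y196.4325 F1543
M5
G0 X102.1701 Y38.2331
M3 S924
G01 X169.1930 Y62.7110 F1543
G01 X69.9390 Y64.6191 F1543
M5
G0 X135.3688 Y27.0806
M3 S924
G01 X61.5720 Y73.1478 F1543
M5
G0 X0.0000 Y0.0000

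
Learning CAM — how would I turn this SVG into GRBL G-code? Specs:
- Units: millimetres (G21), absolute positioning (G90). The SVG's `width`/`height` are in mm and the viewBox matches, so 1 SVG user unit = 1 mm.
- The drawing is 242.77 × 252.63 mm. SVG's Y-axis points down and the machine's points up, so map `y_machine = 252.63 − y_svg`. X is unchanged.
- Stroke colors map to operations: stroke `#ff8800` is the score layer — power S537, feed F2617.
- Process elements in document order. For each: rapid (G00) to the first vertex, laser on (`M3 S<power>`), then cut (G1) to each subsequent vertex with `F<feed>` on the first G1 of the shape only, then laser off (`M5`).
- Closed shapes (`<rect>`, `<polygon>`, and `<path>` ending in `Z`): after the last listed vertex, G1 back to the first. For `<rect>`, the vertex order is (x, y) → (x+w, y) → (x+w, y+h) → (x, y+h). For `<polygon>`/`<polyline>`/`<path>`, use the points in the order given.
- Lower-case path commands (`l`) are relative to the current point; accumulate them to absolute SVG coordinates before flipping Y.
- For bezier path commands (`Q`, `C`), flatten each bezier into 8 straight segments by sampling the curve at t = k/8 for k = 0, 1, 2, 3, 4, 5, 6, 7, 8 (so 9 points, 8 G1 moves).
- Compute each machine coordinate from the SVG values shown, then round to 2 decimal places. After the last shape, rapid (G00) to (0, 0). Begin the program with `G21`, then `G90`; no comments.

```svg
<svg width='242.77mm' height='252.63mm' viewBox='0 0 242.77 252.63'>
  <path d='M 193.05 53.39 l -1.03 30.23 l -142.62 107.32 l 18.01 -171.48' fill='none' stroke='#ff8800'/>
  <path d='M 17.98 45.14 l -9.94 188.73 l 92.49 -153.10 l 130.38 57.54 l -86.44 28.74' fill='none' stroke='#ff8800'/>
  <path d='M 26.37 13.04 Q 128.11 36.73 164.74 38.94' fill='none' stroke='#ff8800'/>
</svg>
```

G21
G90
G00 X193.05 Y199.24
M3 S537
G1 X192.02 Y169.01 F2617
G1 X49.40 Y61.69
G1 X67.41 Y233.17
M5
G00 X17.98 Y207.49
M3 S537
G1 X8.04 Y18.76 F2617
G1 X100.53 Y171.86
G1 X230.91 Y114.32
G1 X144.47 Y85.58
M5
G00 X26.37 Y239.59
M3 S537
G1 X50.79 Y234.00 F2617
G1 X73.17 Y229.09
G1 X93.52 Y224.84
G1 X111.83 Y221.27
G1 X128.11 Y218.37
G1 X142.36 Y216.14
G1 X154.57 Y214.58
G1 X164.74 Y213.69
M5
G00 X0.00 Y0.00

viewBox `0 0 242.77 252.63` with mm width/height → 1 unit = 1 mm. Flip: y_m = 252.63 − y_svg.

**Shape 1** — `<path>` open polyline, stroke `#ff8800` → score (S537, F2617). Machine vertices: (193.05,199.24) → (192.02,169.01) → (49.40,61.69) → (67.41,233.17). Open path.

**Shape 2** — `<path>` open polyline, stroke `#ff8800` → score (S537, F2617). Machine vertices: (17.98,207.49) → (8.04,18.76) → (100.53,171.86) → (230.91,114.32) → (144.47,85.58). Open path.

**Shape 3** — `<path>` quadratic bezier, stroke `#ff8800` → score (S537, F2617). Control points (SVG): P0=(26.37,13.04), P1=(128.11,36.73), P2=(164.74,38.94); sampled at t=k/8. Machine vertices: (26.37,239.59) → (50.79,234.00) → (73.17,229.09) → (93.52,224.84) → (111.83,221.27) → (128.11,218.37) → (142.36,216.14) → (154.57,214.58) → (164.74,213.69). Open path.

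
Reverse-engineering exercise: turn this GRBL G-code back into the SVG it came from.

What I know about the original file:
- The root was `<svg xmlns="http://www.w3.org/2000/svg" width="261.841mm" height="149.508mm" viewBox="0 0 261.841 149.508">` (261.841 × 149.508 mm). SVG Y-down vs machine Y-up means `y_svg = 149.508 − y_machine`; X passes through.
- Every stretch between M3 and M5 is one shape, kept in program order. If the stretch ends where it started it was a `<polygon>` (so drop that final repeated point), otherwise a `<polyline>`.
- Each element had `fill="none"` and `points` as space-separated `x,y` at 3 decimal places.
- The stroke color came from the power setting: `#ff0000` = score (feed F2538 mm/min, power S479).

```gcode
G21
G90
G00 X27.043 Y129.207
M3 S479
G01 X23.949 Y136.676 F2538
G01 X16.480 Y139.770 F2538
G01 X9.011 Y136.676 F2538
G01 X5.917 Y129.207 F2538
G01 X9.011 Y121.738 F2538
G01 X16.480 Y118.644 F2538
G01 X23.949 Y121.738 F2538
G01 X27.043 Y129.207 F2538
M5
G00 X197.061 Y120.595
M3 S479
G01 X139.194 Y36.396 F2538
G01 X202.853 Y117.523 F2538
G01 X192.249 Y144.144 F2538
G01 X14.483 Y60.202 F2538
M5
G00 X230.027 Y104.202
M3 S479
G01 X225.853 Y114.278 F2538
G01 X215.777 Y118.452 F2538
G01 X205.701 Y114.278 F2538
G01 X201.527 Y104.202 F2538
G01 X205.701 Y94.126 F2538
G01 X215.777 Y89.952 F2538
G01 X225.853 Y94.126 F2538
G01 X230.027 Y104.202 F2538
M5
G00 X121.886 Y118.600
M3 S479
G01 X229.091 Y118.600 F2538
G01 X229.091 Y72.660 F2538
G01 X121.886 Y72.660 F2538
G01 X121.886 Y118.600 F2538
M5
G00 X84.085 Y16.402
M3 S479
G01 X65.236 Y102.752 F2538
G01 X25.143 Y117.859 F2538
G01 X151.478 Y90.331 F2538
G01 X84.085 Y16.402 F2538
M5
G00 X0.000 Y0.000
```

<svg xmlns="http://www.w3.org/2000/svg" width="261.841mm" height="149.508mm" viewBox="0 0 261.841 149.508">
  <polygon points="27.043,20.301 23.949,12.832 16.480,9.738 9.011,12.832 5.917,20.301 9.011,27.770 16.480,30.864 23.949,27.770" fill="none" stroke="#ff0000"/>
  <polyline points="197.061,28.913 139.194,113.112 202.853,31.985 192.249,5.364 14.483,89.306" fill="none" stroke="#ff0000"/>
  <polygon points="230.027,45.306 225.853,35.230 215.777,31.056 205.701,35.230 201.527,45.306 205.701,55.382 215.777,59.556 225.853,55.382" fill="none" stroke="#ff0000"/>
  <polygon points="121.886,30.908 229.091,30.908 229.091,76.848 121.886,76.848" fill="none" stroke="#ff0000"/>
  <polygon points="84.085,133.106 65.236,46.756 25.143,31.649 151.478,59.177" fill="none" stroke="#ff0000"/>
</svg>

Machine Y-up, SVG Y-down with viewBox height 149.508, so y_svg = 149.508 − y_machine; X carries over. Every run uses S479, so all elements get stroke `#ff0000` (score).

Run 1: The run returns to its start, so emit a `<polygon>` with points (Y-flipped): 27.043,20.301 23.949,12.832 16.480,9.738 9.011,12.832 5.917,20.301 9.011,27.770 16.480,30.864 23.949,27.770.

Run 2: The run is open, so emit a `<polyline>` with points (Y-flipped): 197.061,28.913 139.194,113.112 202.853,31.985 192.249,5.364 14.483,89.306.

Run 3: The run returns to its start, so emit a `<polygon>` with points (Y-flipped): 230.027,45.306 225.853,35.230 215.777,31.056 205.701,35.230 201.527,45.306 205.701,55.382 215.777,59.556 225.853,55.382.

Run 4: The run returns to its start, so emit a `<polygon>` with points (Y-flipped): 121.886,30.908 229.091,30.908 229.091,76.848 121.886,76.848.

Run 5: The run returns to its start, so emit a `<polygon>` with points (Y-flipped): 84.085,133.106 65.236,46.756 25.143,31.649 151.478,59.177.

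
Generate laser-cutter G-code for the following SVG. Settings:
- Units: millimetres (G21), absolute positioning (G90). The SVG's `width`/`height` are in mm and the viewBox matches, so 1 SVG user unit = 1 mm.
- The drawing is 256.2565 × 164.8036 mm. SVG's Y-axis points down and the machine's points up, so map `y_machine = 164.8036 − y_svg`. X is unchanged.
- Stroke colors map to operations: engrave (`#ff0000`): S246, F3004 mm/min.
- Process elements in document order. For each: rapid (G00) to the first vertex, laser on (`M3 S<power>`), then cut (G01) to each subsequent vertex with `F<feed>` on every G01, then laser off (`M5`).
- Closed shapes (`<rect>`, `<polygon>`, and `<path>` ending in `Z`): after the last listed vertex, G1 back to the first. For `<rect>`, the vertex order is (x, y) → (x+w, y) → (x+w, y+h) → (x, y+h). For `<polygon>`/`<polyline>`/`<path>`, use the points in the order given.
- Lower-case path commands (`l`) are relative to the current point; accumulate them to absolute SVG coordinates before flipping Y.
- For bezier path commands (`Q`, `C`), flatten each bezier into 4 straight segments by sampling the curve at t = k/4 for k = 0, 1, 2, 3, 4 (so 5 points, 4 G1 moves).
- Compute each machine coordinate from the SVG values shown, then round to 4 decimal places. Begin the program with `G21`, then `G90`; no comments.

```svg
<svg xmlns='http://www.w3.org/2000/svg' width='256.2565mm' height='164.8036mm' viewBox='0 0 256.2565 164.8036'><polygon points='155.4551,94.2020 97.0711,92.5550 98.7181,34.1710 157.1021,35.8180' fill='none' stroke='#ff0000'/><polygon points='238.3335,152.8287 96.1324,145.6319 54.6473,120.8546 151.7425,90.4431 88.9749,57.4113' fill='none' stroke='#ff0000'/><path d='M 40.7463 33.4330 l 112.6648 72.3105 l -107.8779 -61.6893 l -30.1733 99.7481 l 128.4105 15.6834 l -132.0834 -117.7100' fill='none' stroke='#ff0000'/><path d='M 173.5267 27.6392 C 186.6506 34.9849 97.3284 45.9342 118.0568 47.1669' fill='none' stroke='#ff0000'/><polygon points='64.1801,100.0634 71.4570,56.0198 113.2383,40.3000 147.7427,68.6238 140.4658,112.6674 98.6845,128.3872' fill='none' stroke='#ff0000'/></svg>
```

1 u = 1 mm; y_m = 164.8036 − y.

[1] `<polygon>` regular polygon, #ff0000→engrave S246 F3004: (155.4551,70.6016) → (97.0711,72.2486) → (98.7181,130.6326) → (157.1021,128.9856) → (155.4551,70.6016) (closed)

[2] `<polygon>` closed polygon, #ff0000→engrave S246 F3004: (238.3335,11.9749) → (96.1324,19.1717) → (54.6473,43.9490) → (151.7425,74.3605) → (88.9749,107.3923) → (238.3335,11.9749) (closed)

[3] `<path>` open polyline, #ff0000→engrave S246 F3004: (40.7463,131.3706) → (153.4111,59.0601) → (45.5332,120.7494) → (15.3599,21.0013) → (143.7704,5.3179) → (11.6870,123.0279)

[4] `<path>` cubic bezier, #ff0000→engrave S246 F3004: (173.5267,137.1644) → (167.4812,131.1876) → (142.9401,125.1082) → (119.8247,120.1750) → (118.0568,117.6367)

[5] `<polygon>` regular polygon, #ff0000→engrave S246 F3004: (64.1801,64.7402) → (71.4570,108.7838) → (113.2383,124.5036) → (147.7427,96.1798) → (140.4658,52.1362) → (98.6845,36.4164) → (64.1801,64.7402) (closed)

G21
G90
G00 X155.4551 Y70.6016
M3 S246
G01 X97.0711 Y72.2486 F3004
G01 X98.7181 Y130.6326 F3004
G01 X157.1021 Y128.9856 F3004
G01 X155.4551 Y70.6016 F3004
M5
G00 X238.3335 Y11.9749
M3 S246
G01 X96.1324 Y19.1717 F3004
G01 X54.6473 Y43.9490 F3004
G01 X151.7425 Y74.3605 F3004
G01 X88.9749 Y107.3923 F3004
G01 X238.3335 Y11.9749 F3004
M5
G00 X40.7463 Y131.3706
M3 S246
G01 X153.4111 Y59.0601 F3004
G01 X45.5332 Y120.7494 F3004
G01 X15.3599 Y21.0013 F3004
G01 X143.7704 Y5.3179 F3004
G01 X11.6870 Y123.0279 F3004
M5
G00 X173.5267 Y137.1644
M3 S246
G01 X167.4812 Y131.1876 F3004
G01 X142.9401 Y125.1082 F3004
G01 X119.8247 Y120.1750 F3004
G01 X118.0568 Y117.6367 F3004
M5
G00 X64.1801 Y64.7402
M3 S246
G01 X71.4570 Y108.7838 F3004
G01 X113.2383 Y124.5036 F3004
G01 X147.7427 Y96.1798 F3004
G01 X140.4658 Y52.1362 F3004
G01 X98.6845 Y36.4164 F3004
G01 X64.1801 Y64.7402 F3004
M5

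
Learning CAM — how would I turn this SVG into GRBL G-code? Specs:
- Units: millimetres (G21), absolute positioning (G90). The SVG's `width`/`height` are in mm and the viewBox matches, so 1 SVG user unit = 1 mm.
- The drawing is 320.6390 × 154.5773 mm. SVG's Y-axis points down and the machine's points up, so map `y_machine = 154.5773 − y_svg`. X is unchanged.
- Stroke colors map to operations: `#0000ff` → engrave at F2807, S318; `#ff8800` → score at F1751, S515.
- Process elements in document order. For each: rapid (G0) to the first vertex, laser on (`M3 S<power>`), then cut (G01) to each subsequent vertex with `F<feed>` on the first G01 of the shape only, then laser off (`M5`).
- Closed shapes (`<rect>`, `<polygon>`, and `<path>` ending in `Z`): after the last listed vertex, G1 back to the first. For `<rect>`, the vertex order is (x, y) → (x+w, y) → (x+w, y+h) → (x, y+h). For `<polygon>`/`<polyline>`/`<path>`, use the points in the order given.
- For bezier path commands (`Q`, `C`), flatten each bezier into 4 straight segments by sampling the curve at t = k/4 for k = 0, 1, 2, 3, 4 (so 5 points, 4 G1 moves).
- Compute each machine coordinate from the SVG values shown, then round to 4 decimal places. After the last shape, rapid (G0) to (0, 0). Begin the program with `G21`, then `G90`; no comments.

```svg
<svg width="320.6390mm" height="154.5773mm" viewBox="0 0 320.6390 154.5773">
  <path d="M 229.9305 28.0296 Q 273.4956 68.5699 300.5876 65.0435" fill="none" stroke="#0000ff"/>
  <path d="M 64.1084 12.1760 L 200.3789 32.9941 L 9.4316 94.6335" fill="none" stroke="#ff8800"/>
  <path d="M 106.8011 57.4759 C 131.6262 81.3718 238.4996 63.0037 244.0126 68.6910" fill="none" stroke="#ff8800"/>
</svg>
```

viewBox `0 0 320.6390 154.5773` with mm width/height → 1 unit = 1 mm. Flip: y_m = 154.5773 − y_svg.

**Shape 1** — `<path>` quadratic bezier, stroke `#0000ff` → engrave (S318, F2807). Control points (SVG): P0=(229.9305,28.0296), P1=(273.4956,68.5699), P2=(300.5876,65.0435); sampled at t=k/4. Machine vertices: (229.9305,126.5477) → (250.6835,109.0317) → (269.3773,97.0241) → (286.0120,90.5248) → (300.5876,89.5338). Open path.

**Shape 2** — `<path>` open polyline, stroke `#ff8800` → score (S515, F1751). Machine vertices: (64.1084,142.4013) → (200.3789,121.5832) → (9.4316,59.9438). Open path.

**Shape 3** — `<path>` cubic bezier, stroke `#ff8800` → score (S515, F1751). Control points (SVG): P0=(106.8011,57.4759), P1=(131.6262,81.3718), P2=(238.4996,63.0037), P3=(244.0126,68.6910); sampled at t=k/4. Machine vertices: (106.8011,97.1014) → (137.9382,86.0677) → (182.6489,84.6656) → (223.7385,86.6776) → (244.0126,85.8863). Open path.

G21
G90
G0 X229.9305 Y126.5477
M3 S318
G01 X250.6835 Y109.0317 F2807
G01 X269.3773 Y97.0241
G01 X286.0120 Y90.5248
G01 X300.5876 Y89.5338
M5
G0 X64.1084 Y142.4013
M3 S515
G01 X200.3789 Y121.5832 F1751
G01 X9.4316 Y59.9438
M5
G0 X106.8011 Y97.1014
M3 S515
G01 X137.9382 Y86.0677 F1751
G01 X182.6489 Y84.6656
G01 X223.7385 Y86.6776
G01 X244.0126 Y85.8863
M5
G0 X0.0000 Y0.0000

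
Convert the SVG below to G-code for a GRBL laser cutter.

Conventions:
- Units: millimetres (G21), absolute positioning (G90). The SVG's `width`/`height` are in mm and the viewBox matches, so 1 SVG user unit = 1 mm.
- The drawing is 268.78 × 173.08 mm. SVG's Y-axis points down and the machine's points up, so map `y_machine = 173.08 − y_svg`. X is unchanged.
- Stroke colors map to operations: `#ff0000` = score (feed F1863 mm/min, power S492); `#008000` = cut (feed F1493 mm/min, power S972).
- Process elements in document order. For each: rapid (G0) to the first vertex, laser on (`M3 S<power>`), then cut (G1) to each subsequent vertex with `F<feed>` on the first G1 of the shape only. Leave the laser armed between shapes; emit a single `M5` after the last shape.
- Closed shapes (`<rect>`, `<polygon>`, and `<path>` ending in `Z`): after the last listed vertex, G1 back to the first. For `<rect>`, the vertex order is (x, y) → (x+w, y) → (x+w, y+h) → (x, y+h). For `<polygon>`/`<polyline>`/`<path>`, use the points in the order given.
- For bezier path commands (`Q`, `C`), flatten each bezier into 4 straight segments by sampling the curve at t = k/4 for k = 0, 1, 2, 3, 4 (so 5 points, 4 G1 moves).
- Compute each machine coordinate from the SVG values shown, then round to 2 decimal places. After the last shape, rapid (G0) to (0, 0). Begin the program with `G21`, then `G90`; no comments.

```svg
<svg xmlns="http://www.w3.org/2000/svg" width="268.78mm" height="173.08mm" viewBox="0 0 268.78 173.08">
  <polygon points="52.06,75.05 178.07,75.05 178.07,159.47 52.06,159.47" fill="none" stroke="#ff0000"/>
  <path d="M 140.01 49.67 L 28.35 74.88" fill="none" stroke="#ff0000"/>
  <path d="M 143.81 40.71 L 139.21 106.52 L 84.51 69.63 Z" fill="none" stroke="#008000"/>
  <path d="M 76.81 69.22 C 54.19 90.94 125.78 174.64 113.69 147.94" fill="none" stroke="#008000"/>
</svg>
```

1 u = 1 mm; y_m = 173.08 − y.

[1] `<polygon>` rectangle, #ff0000→score S492 F1863: (52.06,98.03) → (178.07,98.03) → (178.07,13.61) → (52.06,13.61) → (52.06,98.03) (closed)

[2] `<path>` line segment, #ff0000→score S492 F1863: (140.01,123.41) → (28.35,98.20)

[3] `<path>` regular polygon, #008000→cut S972 F1493: (143.81,132.37) → (139.21,66.56) → (84.51,103.45) → (143.81,132.37) (closed)

[4] `<path>` cubic bezier, #008000→cut S972 F1493: (76.81,103.86) → (74.73,78.64) → (91.30,46.34) → (109.85,23.12) → (113.69,25.14)

G21
G90
G0 X52.06 Y98.03
M3 S492
G1 X178.07 Y98.03 F1863
G1 X178.07 Y13.61
G1 X52.06 Y13.61
G1 X52.06 Y98.03
G0 X140.01 Y123.41
M3 S492
G1 X28.35 Y98.20 F1863
G0 X143.81 Y132.37
M3 S972
G1 X139.21 Y66.56 F1493
G1 X84.51 Y103.45
G1 X143.81 Y132.37
G0 X76.81 Y103.86
M3 S972
G1 X74.73 Y78.64 F1493
G1 X91.30 Y46.34
G1 X109.85 Y23.12
G1 X113.69 Y25.14
M5
G0 X0.00 Y0.00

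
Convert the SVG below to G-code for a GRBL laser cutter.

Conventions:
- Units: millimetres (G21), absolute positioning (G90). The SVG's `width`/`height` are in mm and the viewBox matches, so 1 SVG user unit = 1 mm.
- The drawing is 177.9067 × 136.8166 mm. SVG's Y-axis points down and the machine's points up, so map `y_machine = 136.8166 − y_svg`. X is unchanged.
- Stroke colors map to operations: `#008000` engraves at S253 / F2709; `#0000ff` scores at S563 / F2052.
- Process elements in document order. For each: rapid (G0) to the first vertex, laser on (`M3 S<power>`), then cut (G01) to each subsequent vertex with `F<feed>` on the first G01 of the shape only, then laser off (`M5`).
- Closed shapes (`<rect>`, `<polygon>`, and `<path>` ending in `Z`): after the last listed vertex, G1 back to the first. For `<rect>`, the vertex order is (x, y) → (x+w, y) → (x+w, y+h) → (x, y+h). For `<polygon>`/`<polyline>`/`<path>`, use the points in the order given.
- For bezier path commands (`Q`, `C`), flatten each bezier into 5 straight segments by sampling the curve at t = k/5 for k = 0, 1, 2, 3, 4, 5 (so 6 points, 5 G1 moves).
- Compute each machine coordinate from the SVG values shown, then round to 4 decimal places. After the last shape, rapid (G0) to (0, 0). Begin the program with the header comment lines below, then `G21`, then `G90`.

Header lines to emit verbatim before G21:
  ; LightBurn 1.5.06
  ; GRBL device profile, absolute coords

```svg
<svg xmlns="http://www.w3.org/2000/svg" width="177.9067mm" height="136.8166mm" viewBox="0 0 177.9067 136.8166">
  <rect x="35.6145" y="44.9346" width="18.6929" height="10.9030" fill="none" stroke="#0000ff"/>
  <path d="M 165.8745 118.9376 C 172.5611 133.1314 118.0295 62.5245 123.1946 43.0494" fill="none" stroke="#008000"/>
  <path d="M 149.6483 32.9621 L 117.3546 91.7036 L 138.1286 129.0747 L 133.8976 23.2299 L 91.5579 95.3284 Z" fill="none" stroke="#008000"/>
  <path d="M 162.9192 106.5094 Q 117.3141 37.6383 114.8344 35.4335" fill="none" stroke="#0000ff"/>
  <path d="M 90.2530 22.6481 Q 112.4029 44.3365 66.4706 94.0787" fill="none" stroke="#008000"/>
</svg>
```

; LightBurn 1.5.06
; GRBL device profile, absolute coords
G21
G90
G0 X35.6145 Y91.8820
M3 S563
G01 X54.3074 Y91.8820 F2052
G01 X54.3074 Y80.9790
G01 X35.6145 Y80.9790
G01 X35.6145 Y91.8820
M5
G0 X165.8745 Y17.8790
M3 S253
G01 X163.5076 Y18.4513 F2709
G01 X152.2522 Y32.8511
G01 X137.9123 Y54.5535
G01 X126.2918 Y77.0338
G01 X123.1946 Y93.7672
M5
G0 X149.6483 Y103.8545
M3 S253
G01 X117.3546 Y45.1130 F2709
G01 X138.1286 Y7.7419
G01 X133.8976 Y113.5867
G01 X91.5579 Y41.4882
G01 X149.6483 Y103.8545
M5
G0 X162.9192 Y30.3072
M3 S563
G01 X146.4022 Y55.1890 F2052
G01 X133.3352 Y74.7375
G01 X123.7182 Y88.9527
G01 X117.5513 Y97.8345
G01 X114.8344 Y101.3831
M5
G0 X90.2530 Y114.1685
M3 S253
G01 X96.3897 Y104.3710 F2709
G01 X97.0798 Y92.3292
G01 X92.3233 Y78.0431
G01 X82.1202 Y61.5126
G01 X66.4706 Y42.7379
M5
G0 X0.0000 Y0.0000

Since the viewBox matches the mm dimensions, user units are millimetres directly. The only transform is the Y-flip y_m = 136.8166 − y_svg.

Shape 1 is a rectangle drawn with `<rect>`. Its stroke #0000ff means score at S563, F2052. After flipping Y the toolpath is (35.6145,91.8820) → (54.3074,91.8820) → (54.3074,80.9790) → (35.6145,80.9790) → (35.6145,91.8820), returning to the start.

Shape 2 is a cubic bezier drawn with `<path>`. Its stroke #008000 means engrave at S253, F2709. After flipping Y the toolpath is (165.8745,17.8790) → (163.5076,18.4513) → (152.2522,32.8511) → (137.9123,54.5535) → (126.2918,77.0338) → (123.1946,93.7672).

Shape 3 is a closed polygon drawn with `<path>`. Its stroke #008000 means engrave at S253, F2709. After flipping Y the toolpath is (149.6483,103.8545) → (117.3546,45.1130) → (138.1286,7.7419) → (133.8976,113.5867) → (91.5579,41.4882) → (149.6483,103.8545), returning to the start.

Shape 4 is a quadratic bezier drawn with `<path>`. Its stroke #0000ff means score at S563, F2052. After flipping Y the toolpath is (162.9192,30.3072) → (146.4022,55.1890) → (133.3352,74.7375) → (123.7182,88.9527) → (117.5513,97.8345) → (114.8344,101.3831).

Shape 5 is a quadratic bezier drawn with `<path>`. Its stroke #008000 means engrave at S253, F2709. After flipping Y the toolpath is (90.2530,114.1685) → (96.3897,104.3710) → (97.0798,92.3292) → (92.3233,78.0431) → (82.1202,61.5126) → (66.4706,42.7379).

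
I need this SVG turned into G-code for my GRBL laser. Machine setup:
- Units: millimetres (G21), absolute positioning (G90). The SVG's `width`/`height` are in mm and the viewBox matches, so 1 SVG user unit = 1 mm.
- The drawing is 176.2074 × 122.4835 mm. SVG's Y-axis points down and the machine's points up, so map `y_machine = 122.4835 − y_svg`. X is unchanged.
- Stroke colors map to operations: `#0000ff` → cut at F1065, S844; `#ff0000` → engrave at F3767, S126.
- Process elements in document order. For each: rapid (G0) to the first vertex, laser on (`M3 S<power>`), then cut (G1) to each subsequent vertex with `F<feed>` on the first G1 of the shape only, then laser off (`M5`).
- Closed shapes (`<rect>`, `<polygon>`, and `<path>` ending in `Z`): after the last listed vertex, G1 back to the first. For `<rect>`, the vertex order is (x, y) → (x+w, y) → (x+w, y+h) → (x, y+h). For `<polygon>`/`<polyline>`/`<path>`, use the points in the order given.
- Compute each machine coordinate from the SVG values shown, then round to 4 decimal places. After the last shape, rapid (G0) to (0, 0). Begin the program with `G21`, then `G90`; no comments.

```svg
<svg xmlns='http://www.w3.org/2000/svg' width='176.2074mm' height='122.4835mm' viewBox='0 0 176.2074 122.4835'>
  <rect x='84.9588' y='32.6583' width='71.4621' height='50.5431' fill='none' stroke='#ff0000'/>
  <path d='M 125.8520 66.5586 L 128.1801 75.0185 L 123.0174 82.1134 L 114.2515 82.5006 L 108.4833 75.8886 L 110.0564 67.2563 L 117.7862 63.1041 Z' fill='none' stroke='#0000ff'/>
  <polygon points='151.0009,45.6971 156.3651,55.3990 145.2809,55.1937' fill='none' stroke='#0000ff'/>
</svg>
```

1 u = 1 mm; y_m = 122.4835 − y.

[1] `<rect>` rectangle, #ff0000→engrave S126 F3767: (84.9588,89.8252) → (156.4209,89.8252) → (156.4209,39.2821) → (84.9588,39.2821) → (84.9588,89.8252) (closed)

[2] `<path>` regular polygon, #0000ff→cut S844 F1065: (125.8520,55.9249) → (128.1801,47.4650) → (123.0174,40.3701) → (114.2515,39.9829) → (108.4833,46.5949) → (110.0564,55.2272) → (117.7862,59.3794) → (125.8520,55.9249) (closed)

[3] `<polygon>` regular polygon, #0000ff→cut S844 F1065: (151.0009,76.7864) → (156.3651,67.0845) → (145.2809,67.2898) → (151.0009,76.7864) (closed)

G21
G90
G0 X84.9588 Y89.8252
M3 S126
G1 X156.4209 Y89.8252 F3767
G1 X156.4209 Y39.2821
G1 X84.9588 Y39.2821
G1 X84.9588 Y89.8252
M5
G0 X125.8520 Y55.9249
M3 S844
G1 X128.1801 Y47.4650 F1065
G1 X123.0174 Y40.3701
G1 X114.2515 Y39.9829
G1 X108.4833 Y46.5949
G1 X110.0564 Y55.2272
G1 X117.7862 Y59.3794
G1 X125.8520 Y55.9249
M5
G0 X151.0009 Y76.7864
M3 S844
G1 X156.3651 Y67.0845 F1065
G1 X145.2809 Y67.2898
G1 X151.0009 Y76.7864
M5
G0 X0.0000 Y0.0000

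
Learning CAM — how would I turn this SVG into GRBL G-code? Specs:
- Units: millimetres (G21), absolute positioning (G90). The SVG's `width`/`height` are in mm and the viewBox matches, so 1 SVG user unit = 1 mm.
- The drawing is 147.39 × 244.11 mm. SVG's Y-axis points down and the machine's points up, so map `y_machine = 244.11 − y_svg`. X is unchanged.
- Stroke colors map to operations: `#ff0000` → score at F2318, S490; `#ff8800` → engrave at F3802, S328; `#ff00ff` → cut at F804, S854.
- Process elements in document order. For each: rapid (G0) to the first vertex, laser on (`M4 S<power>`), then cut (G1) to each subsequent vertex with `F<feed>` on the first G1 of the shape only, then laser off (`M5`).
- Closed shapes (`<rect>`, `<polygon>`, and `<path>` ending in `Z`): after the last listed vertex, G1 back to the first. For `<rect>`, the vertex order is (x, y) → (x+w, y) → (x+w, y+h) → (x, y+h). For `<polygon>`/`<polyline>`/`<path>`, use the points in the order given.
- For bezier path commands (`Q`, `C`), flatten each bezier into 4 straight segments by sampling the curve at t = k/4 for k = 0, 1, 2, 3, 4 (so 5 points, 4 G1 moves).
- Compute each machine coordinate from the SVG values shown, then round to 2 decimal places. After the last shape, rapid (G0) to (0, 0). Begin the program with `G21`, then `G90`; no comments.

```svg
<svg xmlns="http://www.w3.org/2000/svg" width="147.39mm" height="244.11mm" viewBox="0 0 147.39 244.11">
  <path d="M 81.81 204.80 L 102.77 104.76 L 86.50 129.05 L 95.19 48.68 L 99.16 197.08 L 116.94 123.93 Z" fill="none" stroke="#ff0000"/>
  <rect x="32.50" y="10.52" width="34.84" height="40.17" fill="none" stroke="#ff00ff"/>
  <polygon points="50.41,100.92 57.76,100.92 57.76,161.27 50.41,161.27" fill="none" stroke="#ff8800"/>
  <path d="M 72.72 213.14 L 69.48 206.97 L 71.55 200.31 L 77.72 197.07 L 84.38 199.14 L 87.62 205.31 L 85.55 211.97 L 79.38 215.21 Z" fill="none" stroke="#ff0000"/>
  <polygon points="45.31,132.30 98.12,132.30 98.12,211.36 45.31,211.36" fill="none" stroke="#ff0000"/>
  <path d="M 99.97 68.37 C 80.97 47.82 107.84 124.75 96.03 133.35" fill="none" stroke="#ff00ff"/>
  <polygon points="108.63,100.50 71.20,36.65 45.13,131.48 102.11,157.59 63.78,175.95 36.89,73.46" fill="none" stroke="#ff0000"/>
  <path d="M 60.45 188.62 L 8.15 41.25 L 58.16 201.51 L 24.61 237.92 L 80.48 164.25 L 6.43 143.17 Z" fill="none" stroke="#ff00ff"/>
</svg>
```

viewBox `0 0 147.39 244.11` with mm width/height → 1 unit = 1 mm. Flip: y_m = 244.11 − y_svg.

**Shape 1** — `<path>` closed polygon, stroke `#ff0000` → score (S490, F2318). Machine vertices: (81.81,39.31) → (102.77,139.35) → (86.50,115.06) → (95.19,195.43) → (99.16,47.03) → (116.94,120.18) → (81.81,39.31). Closed: final G1 returns to the first vertex.

**Shape 2** — `<rect>` rectangle, stroke `#ff00ff` → cut (S854, F804). Machine vertices: (32.50,233.59) → (67.34,233.59) → (67.34,193.42) → (32.50,193.42) → (32.50,233.59). Closed: final G1 returns to the first vertex.

**Shape 3** — `<polygon>` rectangle, stroke `#ff8800` → engrave (S328, F3802). Machine vertices: (50.41,143.19) → (57.76,143.19) → (57.76,82.84) → (50.41,82.84) → (50.41,143.19). Closed: final G1 returns to the first vertex.

**Shape 4** — `<path>` regular polygon, stroke `#ff0000` → score (S490, F2318). Machine vertices: (72.72,30.97) → (69.48,37.14) → (71.55,43.80) → (77.72,47.04) → (84.38,44.97) → (87.62,38.80) → (85.55,32.14) → (79.38,28.90) → (72.72,30.97). Closed: final G1 returns to the first vertex.

**Shape 5** — `<polygon>` rectangle, stroke `#ff0000` → score (S490, F2318). Machine vertices: (45.31,111.81) → (98.12,111.81) → (98.12,32.75) → (45.31,32.75) → (45.31,111.81). Closed: final G1 returns to the first vertex.

**Shape 6** — `<path>` cubic bezier, stroke `#ff00ff` → cut (S854, F804). Control points (SVG): P0=(99.97,68.37), P1=(80.97,47.82), P2=(107.84,124.75), P3=(96.03,133.35); sampled at t=k/4. Machine vertices: (99.97,175.74) → (93.00,175.47) → (95.30,154.18) → (98.96,127.43) → (96.03,110.76). Open path.

**Shape 7** — `<polygon>` closed polygon, stroke `#ff0000` → score (S490, F2318). Machine vertices: (108.63,143.61) → (71.20,207.46) → (45.13,112.63) → (102.11,86.52) → (63.78,68.16) → (36.89,170.65) → (108.63,143.61). Closed: final G1 returns to the first vertex.

**Shape 8** — `<path>` closed polygon, stroke `#ff00ff` → cut (S854, F804). Machine vertices: (60.45,55.49) → (8.15,202.86) → (58.16,42.60) → (24.61,6.19) → (80.48,79.86) → (6.43,100.94) → (60.45,55.49). Closed: final G1 returns to the first vertex.

G21
G90
G0 X81.81 Y39.31
M4 S490
G1 X102.77 Y139.35 F2318
G1 X86.50 Y115.06
G1 X95.19 Y195.43
G1 X99.16 Y47.03
G1 X116.94 Y120.18
G1 X81.81 Y39.31
M5
G0 X32.50 Y233.59
M4 S854
G1 X67.34 Y233.59 F804
G1 X67.34 Y193.42
G1 X32.50 Y193.42
G1 X32.50 Y233.59
M5
G0 X50.41 Y143.19
M4 S328
G1 X57.76 Y143.19 F3802
G1 X57.76 Y82.84
G1 X50.41 Y82.84
G1 X50.41 Y143.19
M5
G0 X72.72 Y30.97
M4 S490
G1 X69.48 Y37.14 F2318
G1 X71.55 Y43.80
G1 X77.72 Y47.04
G1 X84.38 Y44.97
G1 X87.62 Y38.80
G1 X85.55 Y32.14
G1 X79.38 Y28.90
G1 X72.72 Y30.97
M5
G0 X45.31 Y111.81
M4 S490
G1 X98.12 Y111.81 F2318
G1 X98.12 Y32.75
G1 X45.31 Y32.75
G1 X45.31 Y111.81
M5
G0 X99.97 Y175.74
M4 S854
G1 X93.00 Y175.47 F804
G1 X95.30 Y154.18
G1 X98.96 Y127.43
G1 X96.03 Y110.76
M5
G0 X108.63 Y143.61
M4 S490
G1 X71.20 Y207.46 F2318
G1 X45.13 Y112.63
G1 X102.11 Y86.52
G1 X63.78 Y68.16
G1 X36.89 Y170.65
G1 X108.63 Y143.61
M5
G0 X60.45 Y55.49
M4 S854
G1 X8.15 Y202.86 F804
G1 X58.16 Y42.60
G1 X24.61 Y6.19
G1 X80.48 Y79.86
G1 X6.43 Y100.94
G1 X60.45 Y55.49
M5
G0 X0.00 Y0.00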